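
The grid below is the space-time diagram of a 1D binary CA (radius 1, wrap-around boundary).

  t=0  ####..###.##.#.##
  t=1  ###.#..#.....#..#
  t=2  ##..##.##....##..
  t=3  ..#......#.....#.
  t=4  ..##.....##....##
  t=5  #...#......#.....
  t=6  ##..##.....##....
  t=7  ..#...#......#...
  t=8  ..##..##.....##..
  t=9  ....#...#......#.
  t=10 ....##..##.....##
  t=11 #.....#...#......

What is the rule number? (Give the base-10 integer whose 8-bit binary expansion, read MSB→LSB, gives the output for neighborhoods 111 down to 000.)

148

  nb ###: next=#  (t=0,i=0, bit7=1)
  nb ##.: next=.  (t=0,i=3, bit6=0)
  nb #.#: next=.  (t=0,i=9, bit5=0)
  nb #..: next=#  (t=0,i=4, bit4=1)
  nb .##: next=.  (t=0,i=6, bit3=0)
  nb .#.: next=#  (t=0,i=13, bit2=1)
  nb ..#: next=.  (t=0,i=5, bit1=0)
  nb ...: next=.  (t=1,i=9, bit0=0)
  bits 10010100 = 148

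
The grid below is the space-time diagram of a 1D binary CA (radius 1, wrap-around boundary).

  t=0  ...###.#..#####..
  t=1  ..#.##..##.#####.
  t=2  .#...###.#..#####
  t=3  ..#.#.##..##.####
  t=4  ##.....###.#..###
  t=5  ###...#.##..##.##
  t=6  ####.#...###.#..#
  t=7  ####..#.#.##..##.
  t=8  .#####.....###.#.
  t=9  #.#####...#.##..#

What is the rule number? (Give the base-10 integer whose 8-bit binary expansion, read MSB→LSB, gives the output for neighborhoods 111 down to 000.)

210

  ###|#  b7=1 t=0,i=4
  ##.|#  b6=1 t=0,i=5
  #.#|.  b5=0 t=0,i=6
  #..|#  b4=1 t=0,i=8
  .##|.  b3=0 t=0,i=3
  .#.|.  b2=0 t=0,i=7
  ..#|#  b1=1 t=0,i=2
  ...|.  b0=0 t=0,i=0
  bits 11010010 = 210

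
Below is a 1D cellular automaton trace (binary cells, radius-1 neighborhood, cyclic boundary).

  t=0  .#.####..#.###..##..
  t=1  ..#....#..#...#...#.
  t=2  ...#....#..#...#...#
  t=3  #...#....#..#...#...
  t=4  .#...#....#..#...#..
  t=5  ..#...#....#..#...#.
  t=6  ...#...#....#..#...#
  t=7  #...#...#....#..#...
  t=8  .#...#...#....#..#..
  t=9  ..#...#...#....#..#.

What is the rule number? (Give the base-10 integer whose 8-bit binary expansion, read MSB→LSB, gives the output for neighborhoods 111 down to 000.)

48

  ###|.  b7=0 t=0,i=4
  ##.|.  b6=0 t=0,i=6
  #.#|#  b5=1 t=0,i=2
  #..|#  b4=1 t=0,i=7
  .##|.  b3=0 t=0,i=3
  .#.|.  b2=0 t=0,i=1
  ..#|.  b1=0 t=0,i=0
  ...|.  b0=0 t=0,i=19
  bits 00110000 = 48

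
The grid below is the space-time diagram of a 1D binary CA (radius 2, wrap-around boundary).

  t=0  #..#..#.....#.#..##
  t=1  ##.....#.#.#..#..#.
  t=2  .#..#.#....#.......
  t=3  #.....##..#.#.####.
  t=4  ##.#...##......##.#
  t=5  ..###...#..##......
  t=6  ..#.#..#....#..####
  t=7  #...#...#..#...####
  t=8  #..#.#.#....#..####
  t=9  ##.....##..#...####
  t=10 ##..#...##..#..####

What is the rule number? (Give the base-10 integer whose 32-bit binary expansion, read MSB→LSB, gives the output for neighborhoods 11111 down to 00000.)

3591410053

  nb #####: next=#  (t=7,i=17, bit31=1)
  nb ####.: next=#  (t=3,i=16, bit30=1)
  nb ###.#: next=.  (t=3,i=17, bit29=0)
  nb ###..: next=#  (t=0,i=0, bit28=1)
  nb ##.##: next=.  (t=4,i=17, bit27=0)
  nb ##.#.: next=#  (t=3,i=18, bit26=1)
  nb ##..#: next=#  (t=0,i=1, bit25=1)
  nb ##...: next=.  (t=1,i=2, bit24=0)
  nb #.###: next=.  (t=3,i=14, bit23=0)
  nb #.##.: next=.  (t=1,i=0, bit22=0)
  nb #.#.#: next=.  (t=1,i=9, bit21=0)
  nb #.#..: next=#  (t=0,i=14, bit20=1)
  nb #..##: next=.  (t=0,i=16, bit19=0)
  nb #..#.: next=.  (t=0,i=2, bit18=0)
  nb #...#: next=.  (t=4,i=5, bit17=0)
  nb #....: next=.  (t=0,i=8, bit16=0)
  nb .####: next=#  (t=3,i=15, bit15=1)
  nb .###.: next=.  (t=0,i=18, bit14=0)
  nb .##.#: next=.  (t=4,i=16, bit13=0)
  nb .##..: next=#  (t=1,i=1, bit12=1)
  nb .#.##: next=.  (t=1,i=18, bit11=0)
  nb .#.#.: next=.  (t=0,i=13, bit10=0)
  nb .#..#: next=.  (t=0,i=4, bit9=0)
  nb .#...: next=#  (t=0,i=7, bit8=1)
  nb ..###: next=#  (t=0,i=17, bit7=1)
  nb ..##.: next=.  (t=3,i=6, bit6=0)
  nb ..#.#: next=.  (t=0,i=12, bit5=0)
  nb ..#..: next=.  (t=0,i=3, bit4=0)
  nb ...##: next=.  (t=3,i=5, bit3=0)
  nb ...#.: next=#  (t=0,i=11, bit2=1)
  nb ....#: next=.  (t=0,i=10, bit1=0)
  nb .....: next=#  (t=0,i=9, bit0=1)
  bits 11010110000100001001000110000101 = 3591410053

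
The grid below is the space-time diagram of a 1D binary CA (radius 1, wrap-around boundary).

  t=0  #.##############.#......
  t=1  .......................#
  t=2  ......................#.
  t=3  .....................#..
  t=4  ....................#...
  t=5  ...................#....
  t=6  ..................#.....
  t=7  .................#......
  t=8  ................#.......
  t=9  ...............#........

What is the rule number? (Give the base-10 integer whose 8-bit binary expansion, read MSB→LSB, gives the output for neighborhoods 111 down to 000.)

  ### -> .   bit 7 = 0  t=0,i=3
  ##. -> .   bit 6 = 0  t=0,i=15
  #.# -> .   bit 5 = 0  t=0,i=1
  #.. -> .   bit 4 = 0  t=0,i=18
  .## -> .   bit 3 = 0  t=0,i=2
  .#. -> .   bit 2 = 0  t=0,i=0
  ..# -> #   bit 1 = 1  t=0,i=23
  ... -> .   bit 0 = 0  t=0,i=19
  bits 00000010 = 2

2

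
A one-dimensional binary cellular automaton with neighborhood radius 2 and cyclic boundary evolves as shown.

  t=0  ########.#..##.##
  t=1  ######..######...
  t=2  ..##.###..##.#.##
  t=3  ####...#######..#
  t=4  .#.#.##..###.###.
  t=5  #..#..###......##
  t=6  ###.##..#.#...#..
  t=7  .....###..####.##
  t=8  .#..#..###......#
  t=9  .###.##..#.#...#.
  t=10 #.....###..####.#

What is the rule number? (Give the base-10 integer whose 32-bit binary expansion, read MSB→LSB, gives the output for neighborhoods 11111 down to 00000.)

2520724300

  #####|#  b31=1 t=0,i=0
  ####.|.  b30=0 t=0,i=6
  ###.#|.  b29=0 t=0,i=7
  ###..|#  b28=1 t=1,i=5
  ##.##|.  b27=0 t=0,i=14
  ##.#.|#  b26=1 t=0,i=8
  ##..#|#  b25=1 t=1,i=6
  ##...|.  b24=0 t=1,i=14
  #.###|.  b23=0 t=0,i=15
  #.##.|.  b22=0 t=2,i=15
  #.#.#|#  b21=1 t=2,i=13
  #.#..|#  b20=1 t=0,i=9
  #..##|#  b19=1 t=0,i=11
  #..#.|#  b18=1 t=4,i=0
  #...#|#  b17=1 t=1,i=15
  #....|#  b16=1 t=5,i=10
  .####|.  b15=0 t=0,i=16
  .###.|.  b14=0 t=2,i=6
  .##.#|#  b13=1 t=0,i=13
  .##..|#  b12=1 t=2,i=16
  .#.##|.  b11=0 t=2,i=14
  .#.#.|.  b10=0 t=4,i=2
  .#..#|#  b9=1 t=0,i=10
  .#...|#  b8=1 t=6,i=11
  ..###|.  b7=0 t=1,i=0
  ..##.|#  b6=1 t=0,i=12
  ..#.#|.  b5=0 t=4,i=1
  ..#..|.  b4=0 t=5,i=3
  ...##|#  b3=1 t=1,i=16
  ...#.|#  b2=1 t=6,i=13
  ....#|.  b1=0 t=5,i=13
  .....|.  b0=0 t=5,i=11
  bits 10010110001111110011001101001100 = 2520724300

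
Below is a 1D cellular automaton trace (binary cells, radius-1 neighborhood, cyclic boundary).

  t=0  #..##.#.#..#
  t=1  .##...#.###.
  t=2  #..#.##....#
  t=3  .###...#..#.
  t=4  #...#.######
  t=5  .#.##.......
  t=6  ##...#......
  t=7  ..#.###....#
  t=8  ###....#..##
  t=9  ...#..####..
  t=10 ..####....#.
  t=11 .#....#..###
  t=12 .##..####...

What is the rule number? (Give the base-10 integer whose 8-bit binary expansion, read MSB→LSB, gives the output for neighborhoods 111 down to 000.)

  [7] ### => .  t=1,i=9
  [6] ##. => .  t=0,i=0
  [5] #.# => .  t=0,i=5
  [4] #.. => #  t=0,i=1
  [3] .## => .  t=0,i=3
  [2] .#. => #  t=0,i=6
  [1] ..# => #  t=0,i=2
  [0] ... => .  t=1,i=4
  bits 00010110 = 22

22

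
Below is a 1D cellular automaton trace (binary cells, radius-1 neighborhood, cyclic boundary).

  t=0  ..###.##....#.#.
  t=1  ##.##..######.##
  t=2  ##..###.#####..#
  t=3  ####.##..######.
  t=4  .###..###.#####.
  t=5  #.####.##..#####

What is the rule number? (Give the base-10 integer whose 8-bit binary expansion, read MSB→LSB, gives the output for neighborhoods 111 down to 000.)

  ### -> #   bit 7 = 1  t=0,i=3
  ##. -> #   bit 6 = 1  t=0,i=4
  #.# -> .   bit 5 = 0  t=0,i=5
  #.. -> #   bit 4 = 1  t=0,i=8
  .## -> .   bit 3 = 0  t=0,i=2
  .#. -> #   bit 2 = 1  t=0,i=12
  ..# -> #   bit 1 = 1  t=0,i=1
  ... -> #   bit 0 = 1  t=0,i=0
  bits 11010111 = 215

215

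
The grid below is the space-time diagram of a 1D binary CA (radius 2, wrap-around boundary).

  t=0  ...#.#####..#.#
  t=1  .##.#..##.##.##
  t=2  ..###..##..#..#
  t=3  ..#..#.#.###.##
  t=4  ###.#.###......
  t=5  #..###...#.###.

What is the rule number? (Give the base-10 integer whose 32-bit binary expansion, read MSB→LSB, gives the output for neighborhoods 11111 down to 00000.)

3342216407

  [31] ##### => #  t=0,i=7
  [30] ####. => #  t=0,i=8
  [29] ###.# => .  t=3,i=11
  [28] ###.. => .  t=0,i=9
  [27] ##.## => .  t=1,i=0
  [26] ##.#. => #  t=1,i=3
  [25] ##..# => #  t=0,i=10
  [24] ##... => #  t=4,i=9
  [23] #.### => .  t=0,i=5
  [22] #.##. => .  t=1,i=1
  [21] #.#.# => #  t=3,i=7
  [20] #.#.. => #  t=0,i=14
  [19] #..## => .  t=1,i=6
  [18] #..#. => #  t=0,i=11
  [17] #...# => #  t=0,i=1
  [16] #.... => .  t=4,i=10
  [15] .#### => .  t=0,i=6
  [14] .###. => .  t=2,i=3
  [13] .##.# => #  t=1,i=2
  [12] .##.. => .  t=2,i=8
  [11] .#.## => #  t=0,i=4
  [10] .#.#. => #  t=0,i=13
  [9] .#..# => .  t=1,i=5
  [8] .#... => .  t=0,i=0
  [7] ..### => #  t=2,i=2
  [6] ..##. => #  t=1,i=7
  [5] ..#.# => .  t=0,i=3
  [4] ..#.. => #  t=2,i=11
  [3] ...## => .  t=4,i=14
  [2] ...#. => #  t=0,i=2
  [1] ....# => #  t=4,i=13
  [0] ..... => #  t=4,i=11
  bits 11000111001101100010110011010111 = 3342216407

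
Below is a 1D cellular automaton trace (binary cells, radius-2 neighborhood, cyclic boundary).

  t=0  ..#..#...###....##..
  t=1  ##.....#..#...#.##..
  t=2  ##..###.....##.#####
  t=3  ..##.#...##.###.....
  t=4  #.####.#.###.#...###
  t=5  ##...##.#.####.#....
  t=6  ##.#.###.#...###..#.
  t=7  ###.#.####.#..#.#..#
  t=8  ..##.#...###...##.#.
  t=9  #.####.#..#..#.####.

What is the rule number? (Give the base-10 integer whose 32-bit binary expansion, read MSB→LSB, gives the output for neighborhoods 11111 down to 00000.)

  nb #####: next=.  (t=2,i=17, bit31=0)
  nb ####.: next=.  (t=2,i=0, bit30=0)
  nb ###.#: next=#  (t=4,i=0, bit29=1)
  nb ###..: next=.  (t=0,i=11, bit28=0)
  nb ##.##: next=#  (t=2,i=14, bit27=1)
  nb ##.#.: next=#  (t=3,i=4, bit26=1)
  nb ##..#: next=#  (t=1,i=18, bit25=1)
  nb ##...: next=.  (t=0,i=12, bit24=0)
  nb #.###: next=.  (t=2,i=15, bit23=0)
  nb #.##.: next=#  (t=1,i=16, bit22=1)
  nb #.#.#: next=.  (t=4,i=7, bit21=0)
  nb #.#..: next=#  (t=3,i=5, bit20=1)
  nb #..##: next=#  (t=1,i=19, bit19=1)
  nb #..#.: next=.  (t=0,i=4, bit18=0)
  nb #...#: next=#  (t=0,i=7, bit17=1)
  nb #....: next=.  (t=0,i=13, bit16=0)
  nb .####: next=.  (t=2,i=16, bit15=0)
  nb .###.: next=#  (t=0,i=10, bit14=1)
  nb .##.#: next=#  (t=2,i=13, bit13=1)
  nb .##..: next=#  (t=0,i=17, bit12=1)
  nb .#.##: next=#  (t=1,i=15, bit11=1)
  nb .#.#.: next=#  (t=7,i=15, bit10=1)
  nb .#..#: next=.  (t=0,i=3, bit9=0)
  nb .#...: next=.  (t=0,i=6, bit8=0)
  nb ..###: next=.  (t=0,i=9, bit7=0)
  nb ..##.: next=#  (t=0,i=16, bit6=1)
  nb ..#.#: next=.  (t=1,i=14, bit5=0)
  nb ..#..: next=.  (t=0,i=2, bit4=0)
  nb ...##: next=.  (t=0,i=8, bit3=0)
  nb ...#.: next=#  (t=0,i=1, bit2=1)
  nb ....#: next=#  (t=0,i=0, bit1=1)
  nb .....: next=#  (t=1,i=4, bit0=1)
  bits 00101110010110100111110001000111 = 777681991

777681991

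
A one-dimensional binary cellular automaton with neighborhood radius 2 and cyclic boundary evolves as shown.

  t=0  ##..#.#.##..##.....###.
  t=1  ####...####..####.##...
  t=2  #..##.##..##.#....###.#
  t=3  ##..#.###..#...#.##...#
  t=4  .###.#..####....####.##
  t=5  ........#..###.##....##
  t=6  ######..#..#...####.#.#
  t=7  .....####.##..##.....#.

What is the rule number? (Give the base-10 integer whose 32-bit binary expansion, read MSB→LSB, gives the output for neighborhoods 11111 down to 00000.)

  ##### -> .   bit 31 = 0  t=6,i=1
  ####. -> .   bit 30 = 0  t=1,i=2
  ###.# -> .   bit 29 = 0  t=0,i=21
  ###.. -> #   bit 28 = 1  t=1,i=3
  ##.## -> .   bit 27 = 0  t=0,i=22
  ##.#. -> .   bit 26 = 0  t=2,i=12
  ##..# -> #   bit 25 = 1  t=0,i=2
  ##... -> #   bit 24 = 1  t=0,i=14
  #.### -> .   bit 23 = 0  t=3,i=6
  #.##. -> #   bit 22 = 1  t=0,i=0
  #.#.# -> .   bit 21 = 0  t=0,i=6
  #.#.. -> .   bit 20 = 0  t=2,i=13
  #..## -> .   bit 19 = 0  t=0,i=11
  #..#. -> #   bit 18 = 1  t=0,i=3
  #...# -> .   bit 17 = 0  t=1,i=5
  #.... -> #   bit 16 = 1  t=0,i=15
  .#### -> .   bit 15 = 0  t=1,i=1
  .###. -> .   bit 14 = 0  t=0,i=20
  .##.# -> #   bit 13 = 1  t=2,i=4
  .##.. -> #   bit 12 = 1  t=0,i=1
  .#.## -> #   bit 11 = 1  t=0,i=7
  .#.#. -> .   bit 10 = 0  t=0,i=5
  .#..# -> .   bit 9 = 0  t=4,i=6
  .#... -> .   bit 8 = 0  t=2,i=14
  ..### -> #   bit 7 = 1  t=0,i=19
  ..##. -> .   bit 6 = 0  t=0,i=12
  ..#.# -> .   bit 5 = 0  t=0,i=4
  ..#.. -> #   bit 4 = 1  t=3,i=11
  ...## -> #   bit 3 = 1  t=0,i=18
  ...#. -> .   bit 2 = 0  t=3,i=14
  ....# -> .   bit 1 = 0  t=0,i=17
  ..... -> #   bit 0 = 1  t=0,i=16
  bits 00010011010001010011100010011001 = 323303577

323303577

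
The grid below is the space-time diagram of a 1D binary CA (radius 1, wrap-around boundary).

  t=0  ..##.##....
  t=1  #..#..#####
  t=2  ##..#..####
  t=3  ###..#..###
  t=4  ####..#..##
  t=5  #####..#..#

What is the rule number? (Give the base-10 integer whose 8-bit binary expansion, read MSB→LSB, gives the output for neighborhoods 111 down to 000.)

209

  ###|#  b7=1 t=1,i=7
  ##.|#  b6=1 t=0,i=3
  #.#|.  b5=0 t=0,i=4
  #..|#  b4=1 t=0,i=7
  .##|.  b3=0 t=0,i=2
  .#.|.  b2=0 t=1,i=3
  ..#|.  b1=0 t=0,i=1
  ...|#  b0=1 t=0,i=0
  bits 11010001 = 209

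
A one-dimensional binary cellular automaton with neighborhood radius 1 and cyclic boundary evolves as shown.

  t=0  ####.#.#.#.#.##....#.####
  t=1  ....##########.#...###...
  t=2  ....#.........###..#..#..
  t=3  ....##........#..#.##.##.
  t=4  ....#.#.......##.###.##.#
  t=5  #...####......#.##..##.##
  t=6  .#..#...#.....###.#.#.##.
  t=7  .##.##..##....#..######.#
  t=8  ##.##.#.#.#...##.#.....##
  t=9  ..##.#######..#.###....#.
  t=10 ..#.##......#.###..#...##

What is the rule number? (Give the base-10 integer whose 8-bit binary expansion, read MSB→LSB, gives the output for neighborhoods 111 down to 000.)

  [7] ### => .  t=0,i=0
  [6] ##. => .  t=0,i=3
  [5] #.# => #  t=0,i=4
  [4] #.. => #  t=0,i=15
  [3] .## => #  t=0,i=13
  [2] .#. => #  t=0,i=5
  [1] ..# => .  t=0,i=18
  [0] ... => .  t=0,i=16
  bits 00111100 = 60

60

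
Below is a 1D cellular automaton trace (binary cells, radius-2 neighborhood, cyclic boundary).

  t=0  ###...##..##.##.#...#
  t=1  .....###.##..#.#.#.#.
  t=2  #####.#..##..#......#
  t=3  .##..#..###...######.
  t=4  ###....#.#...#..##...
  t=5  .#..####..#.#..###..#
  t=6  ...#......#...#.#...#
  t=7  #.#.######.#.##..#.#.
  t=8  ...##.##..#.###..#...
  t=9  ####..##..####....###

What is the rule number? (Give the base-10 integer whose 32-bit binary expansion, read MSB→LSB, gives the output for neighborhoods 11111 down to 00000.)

2227788143

  ##### -> #   bit 31 = 1  t=2,i=1
  ####. -> .   bit 30 = 0  t=0,i=1
  ###.# -> .   bit 29 = 0  t=1,i=7
  ###.. -> .   bit 28 = 0  t=0,i=2
  ##.## -> .   bit 27 = 0  t=0,i=12
  ##.#. -> #   bit 26 = 1  t=0,i=15
  ##..# -> .   bit 25 = 0  t=0,i=8
  ##... -> .   bit 24 = 0  t=0,i=3
  #.### -> #   bit 23 = 1  t=7,i=4
  #.##. -> #   bit 22 = 1  t=0,i=13
  #.#.# -> .   bit 21 = 0  t=1,i=15
  #.#.. -> .   bit 20 = 0  t=0,i=16
  #..## -> #   bit 19 = 1  t=0,i=9
  #..#. -> .   bit 18 = 0  t=1,i=12
  #...# -> .   bit 17 = 0  t=0,i=4
  #.... -> #   bit 16 = 1  t=1,i=0
  .#### -> .   bit 15 = 0  t=0,i=0
  .###. -> #   bit 14 = 1  t=1,i=6
  .##.# -> .   bit 13 = 0  t=0,i=11
  .##.. -> #   bit 12 = 1  t=0,i=7
  .#.## -> #   bit 11 = 1  t=7,i=3
  .#.#. -> .   bit 10 = 0  t=1,i=14
  .#..# -> .   bit 9 = 0  t=2,i=7
  .#... -> #   bit 8 = 1  t=0,i=17
  ..### -> .   bit 7 = 0  t=0,i=20
  ..##. -> #   bit 6 = 1  t=0,i=6
  ..#.# -> #   bit 5 = 1  t=1,i=13
  ..#.. -> .   bit 4 = 0  t=2,i=13
  ...## -> #   bit 3 = 1  t=0,i=5
  ...#. -> #   bit 2 = 1  t=4,i=6
  ....# -> #   bit 1 = 1  t=1,i=3
  ..... -> #   bit 0 = 1  t=1,i=1
  bits 10000100110010010101100101101111 = 2227788143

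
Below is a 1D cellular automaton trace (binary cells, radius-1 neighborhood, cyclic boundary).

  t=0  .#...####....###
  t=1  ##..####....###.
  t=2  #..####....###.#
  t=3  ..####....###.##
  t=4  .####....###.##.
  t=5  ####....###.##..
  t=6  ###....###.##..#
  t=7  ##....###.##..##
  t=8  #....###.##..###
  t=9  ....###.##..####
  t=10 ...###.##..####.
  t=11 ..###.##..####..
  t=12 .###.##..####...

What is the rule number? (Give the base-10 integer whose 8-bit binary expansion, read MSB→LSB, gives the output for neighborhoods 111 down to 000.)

  nb ###: next=#  (t=0,i=6, bit7=1)
  nb ##.: next=.  (t=0,i=8, bit6=0)
  nb #.#: next=#  (t=0,i=0, bit5=1)
  nb #..: next=.  (t=0,i=2, bit4=0)
  nb .##: next=#  (t=0,i=5, bit3=1)
  nb .#.: next=#  (t=0,i=1, bit2=1)
  nb ..#: next=#  (t=0,i=4, bit1=1)
  nb ...: next=.  (t=0,i=3, bit0=0)
  bits 10101110 = 174

174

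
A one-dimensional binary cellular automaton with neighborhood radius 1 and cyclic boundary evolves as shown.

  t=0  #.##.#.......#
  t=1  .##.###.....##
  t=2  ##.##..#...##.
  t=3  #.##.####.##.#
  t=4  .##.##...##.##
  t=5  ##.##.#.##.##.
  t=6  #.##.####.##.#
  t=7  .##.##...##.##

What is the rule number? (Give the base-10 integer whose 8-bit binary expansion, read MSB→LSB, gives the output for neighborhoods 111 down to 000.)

  [7] ### => .  t=1,i=5
  [6] ##. => .  t=0,i=0
  [5] #.# => #  t=0,i=1
  [4] #.. => #  t=0,i=6
  [3] .## => #  t=0,i=2
  [2] .#. => #  t=0,i=5
  [1] ..# => #  t=0,i=12
  [0] ... => .  t=0,i=7
  bits 00111110 = 62

62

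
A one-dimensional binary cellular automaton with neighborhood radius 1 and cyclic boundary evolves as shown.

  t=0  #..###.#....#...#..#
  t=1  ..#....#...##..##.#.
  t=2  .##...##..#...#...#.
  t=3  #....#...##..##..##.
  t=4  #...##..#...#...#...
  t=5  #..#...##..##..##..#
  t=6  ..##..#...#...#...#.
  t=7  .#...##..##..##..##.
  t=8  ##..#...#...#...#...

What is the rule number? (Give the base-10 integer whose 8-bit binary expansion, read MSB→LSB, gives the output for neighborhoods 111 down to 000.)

6

  nb ###: next=.  (t=0,i=4, bit7=0)
  nb ##.: next=.  (t=0,i=0, bit6=0)
  nb #.#: next=.  (t=0,i=6, bit5=0)
  nb #..: next=.  (t=0,i=1, bit4=0)
  nb .##: next=.  (t=0,i=3, bit3=0)
  nb .#.: next=#  (t=0,i=7, bit2=1)
  nb ..#: next=#  (t=0,i=2, bit1=1)
  nb ...: next=.  (t=0,i=9, bit0=0)
  bits 00000110 = 6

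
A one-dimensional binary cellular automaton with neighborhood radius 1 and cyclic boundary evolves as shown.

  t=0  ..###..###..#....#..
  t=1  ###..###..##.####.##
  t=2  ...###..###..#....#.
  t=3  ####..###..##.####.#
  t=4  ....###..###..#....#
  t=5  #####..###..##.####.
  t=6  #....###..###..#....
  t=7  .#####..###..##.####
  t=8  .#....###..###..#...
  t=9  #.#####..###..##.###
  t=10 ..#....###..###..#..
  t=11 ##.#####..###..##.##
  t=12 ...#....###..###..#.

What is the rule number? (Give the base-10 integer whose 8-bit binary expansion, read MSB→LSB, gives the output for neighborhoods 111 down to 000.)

  [7] ### => .  t=0,i=3
  [6] ##. => .  t=0,i=4
  [5] #.# => .  t=1,i=12
  [4] #.. => #  t=0,i=5
  [3] .## => #  t=0,i=2
  [2] .#. => .  t=0,i=12
  [1] ..# => #  t=0,i=1
  [0] ... => #  t=0,i=0
  bits 00011011 = 27

27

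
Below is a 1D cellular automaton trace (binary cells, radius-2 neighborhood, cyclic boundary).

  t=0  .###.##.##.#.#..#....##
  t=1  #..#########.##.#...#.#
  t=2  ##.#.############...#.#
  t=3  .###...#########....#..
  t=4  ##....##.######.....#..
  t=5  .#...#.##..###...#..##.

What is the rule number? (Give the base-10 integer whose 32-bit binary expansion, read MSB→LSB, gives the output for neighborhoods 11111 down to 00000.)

  nb #####: next=#  (t=1,i=5, bit31=1)
  nb ####.: next=#  (t=1,i=10, bit30=1)
  nb ###.#: next=#  (t=0,i=3, bit29=1)
  nb ###..: next=.  (t=2,i=16, bit28=0)
  nb ##.##: next=#  (t=0,i=0, bit27=1)
  nb ##.#.: next=#  (t=0,i=10, bit26=1)
  nb ##..#: next=#  (t=1,i=1, bit25=1)
  nb ##...: next=.  (t=2,i=17, bit24=0)
  nb #.###: next=.  (t=0,i=1, bit23=0)
  nb #.##.: next=#  (t=0,i=5, bit22=1)
  nb #.#.#: next=#  (t=0,i=11, bit21=1)
  nb #.#..: next=#  (t=0,i=13, bit20=1)
  nb #..##: next=.  (t=1,i=2, bit19=0)
  nb #..#.: next=.  (t=0,i=15, bit18=0)
  nb #...#: next=.  (t=1,i=18, bit17=0)
  nb #....: next=.  (t=0,i=18, bit16=0)
  nb .####: next=.  (t=1,i=4, bit15=0)
  nb .###.: next=.  (t=0,i=2, bit14=0)
  nb .##.#: next=#  (t=0,i=6, bit13=1)
  nb .##..: next=#  (t=1,i=0, bit12=1)
  nb .#.##: next=.  (t=1,i=21, bit11=0)
  nb .#.#.: next=.  (t=0,i=12, bit10=0)
  nb .#..#: next=#  (t=0,i=14, bit9=1)
  nb .#...: next=.  (t=0,i=17, bit8=0)
  nb ..###: next=#  (t=1,i=3, bit7=1)
  nb ..##.: next=.  (t=0,i=21, bit6=0)
  nb ..#.#: next=#  (t=1,i=20, bit5=1)
  nb ..#..: next=#  (t=0,i=16, bit4=1)
  nb ...##: next=#  (t=0,i=20, bit3=1)
  nb ...#.: next=.  (t=1,i=19, bit2=0)
  nb ....#: next=.  (t=0,i=19, bit1=0)
  nb .....: next=#  (t=4,i=17, bit0=1)
  bits 11101110011100000011001010111001 = 4000330425

4000330425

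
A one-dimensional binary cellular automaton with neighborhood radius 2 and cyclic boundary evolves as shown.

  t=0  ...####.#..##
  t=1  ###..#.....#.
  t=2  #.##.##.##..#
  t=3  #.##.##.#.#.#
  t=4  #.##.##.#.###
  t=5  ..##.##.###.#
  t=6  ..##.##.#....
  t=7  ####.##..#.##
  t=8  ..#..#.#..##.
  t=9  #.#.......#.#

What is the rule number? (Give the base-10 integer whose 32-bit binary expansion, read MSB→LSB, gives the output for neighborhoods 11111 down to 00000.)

1407330651

  #####|.  b31=0 t=7,i=0
  ####.|#  b30=1 t=0,i=5
  ###.#|.  b29=0 t=0,i=6
  ###..|#  b28=1 t=1,i=2
  ##.##|.  b27=0 t=2,i=1
  ##.#.|.  b26=0 t=0,i=7
  ##..#|#  b25=1 t=1,i=3
  ##...|#  b24=1 t=0,i=0
  #.###|#  b23=1 t=1,i=0
  #.##.|#  b22=1 t=2,i=2
  #.#.#|#  b21=1 t=3,i=8
  #.#..|.  b20=0 t=0,i=8
  #..##|.  b19=0 t=0,i=10
  #..#.|.  b18=0 t=1,i=4
  #...#|#  b17=1 t=0,i=1
  #....|.  b16=0 t=1,i=7
  .####|.  b15=0 t=0,i=4
  .###.|.  b14=0 t=1,i=1
  .##.#|#  b13=1 t=2,i=0
  .##..|.  b12=0 t=0,i=12
  .#.##|#  b11=1 t=1,i=12
  .#.#.|.  b10=0 t=3,i=9
  .#..#|.  b9=0 t=0,i=9
  .#...|#  b8=1 t=1,i=6
  ..###|.  b7=0 t=0,i=3
  ..##.|#  b6=1 t=0,i=11
  ..#.#|.  b5=0 t=1,i=11
  ..#..|#  b4=1 t=1,i=5
  ...##|#  b3=1 t=0,i=2
  ...#.|.  b2=0 t=1,i=10
  ....#|#  b1=1 t=1,i=9
  .....|#  b0=1 t=1,i=8
  bits 01010011111000100010100101011011 = 1407330651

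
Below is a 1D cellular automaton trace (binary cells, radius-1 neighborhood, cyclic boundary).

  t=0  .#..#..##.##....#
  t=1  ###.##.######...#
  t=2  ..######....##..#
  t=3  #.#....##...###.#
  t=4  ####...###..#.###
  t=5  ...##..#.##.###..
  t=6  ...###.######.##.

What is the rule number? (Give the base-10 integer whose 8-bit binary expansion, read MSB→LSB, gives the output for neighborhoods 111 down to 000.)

  ###|.  b7=0 t=1,i=0
  ##.|#  b6=1 t=0,i=8
  #.#|#  b5=1 t=0,i=0
  #..|#  b4=1 t=0,i=2
  .##|#  b3=1 t=0,i=7
  .#.|#  b2=1 t=0,i=1
  ..#|.  b1=0 t=0,i=3
  ...|.  b0=0 t=0,i=13
  bits 01111100 = 124

124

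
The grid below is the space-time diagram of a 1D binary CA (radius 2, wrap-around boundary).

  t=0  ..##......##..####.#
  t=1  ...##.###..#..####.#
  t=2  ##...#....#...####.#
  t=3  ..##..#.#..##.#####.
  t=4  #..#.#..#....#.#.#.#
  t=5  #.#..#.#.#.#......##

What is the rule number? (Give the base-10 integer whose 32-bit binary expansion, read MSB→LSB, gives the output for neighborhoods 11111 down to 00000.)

1767283075

  nb #####: next=.  (t=3,i=16, bit31=0)
  nb ####.: next=#  (t=0,i=16, bit30=1)
  nb ###.#: next=#  (t=0,i=17, bit29=1)
  nb ###..: next=.  (t=1,i=8, bit28=0)
  nb ##.##: next=#  (t=1,i=5, bit27=1)
  nb ##.#.: next=.  (t=0,i=18, bit26=0)
  nb ##..#: next=.  (t=0,i=12, bit25=0)
  nb ##...: next=#  (t=0,i=4, bit24=1)
  nb #.###: next=.  (t=1,i=6, bit23=0)
  nb #.##.: next=#  (t=4,i=19, bit22=1)
  nb #.#.#: next=.  (t=4,i=15, bit21=0)
  nb #.#..: next=#  (t=0,i=19, bit20=1)
  nb #..##: next=.  (t=0,i=1, bit19=0)
  nb #..#.: next=#  (t=1,i=10, bit18=1)
  nb #...#: next=#  (t=1,i=1, bit17=1)
  nb #....: next=.  (t=0,i=5, bit16=0)
  nb .####: next=#  (t=0,i=15, bit15=1)
  nb .###.: next=.  (t=1,i=7, bit14=0)
  nb .##.#: next=.  (t=1,i=4, bit13=0)
  nb .##..: next=#  (t=0,i=3, bit12=1)
  nb .#.##: next=#  (t=4,i=18, bit11=1)
  nb .#.#.: next=.  (t=3,i=7, bit10=0)
  nb .#..#: next=.  (t=0,i=0, bit9=0)
  nb .#...: next=#  (t=1,i=0, bit8=1)
  nb ..###: next=#  (t=0,i=14, bit7=1)
  nb ..##.: next=.  (t=0,i=2, bit6=0)
  nb ..#.#: next=.  (t=3,i=6, bit5=0)
  nb ..#..: next=.  (t=1,i=11, bit4=0)
  nb ...##: next=.  (t=0,i=9, bit3=0)
  nb ...#.: next=.  (t=2,i=4, bit2=0)
  nb ....#: next=#  (t=0,i=8, bit1=1)
  nb .....: next=#  (t=0,i=6, bit0=1)
  bits 01101001010101101001100110000011 = 1767283075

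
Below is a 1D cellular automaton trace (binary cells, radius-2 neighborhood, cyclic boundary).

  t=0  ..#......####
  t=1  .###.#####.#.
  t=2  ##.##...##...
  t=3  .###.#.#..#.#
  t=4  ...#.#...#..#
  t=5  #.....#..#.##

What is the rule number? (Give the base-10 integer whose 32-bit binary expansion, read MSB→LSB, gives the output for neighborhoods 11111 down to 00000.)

  nb #####: next=.  (t=1,i=7, bit31=0)
  nb ####.: next=#  (t=0,i=11, bit30=1)
  nb ###.#: next=#  (t=1,i=3, bit29=1)
  nb ###..: next=.  (t=0,i=12, bit28=0)
  nb ##.##: next=#  (t=1,i=4, bit27=1)
  nb ##.#.: next=.  (t=1,i=10, bit26=0)
  nb ##..#: next=.  (t=0,i=0, bit25=0)
  nb ##...: next=#  (t=2,i=5, bit24=1)
  nb #.###: next=.  (t=1,i=5, bit23=0)
  nb #.##.: next=#  (t=2,i=3, bit22=1)
  nb #.#.#: next=#  (t=3,i=5, bit21=1)
  nb #.#..: next=.  (t=1,i=11, bit20=0)
  nb #..##: next=#  (t=1,i=0, bit19=1)
  nb #..#.: next=#  (t=0,i=1, bit18=1)
  nb #...#: next=.  (t=2,i=6, bit17=0)
  nb #....: next=.  (t=0,i=4, bit16=0)
  nb .####: next=.  (t=0,i=10, bit15=0)
  nb .###.: next=.  (t=1,i=2, bit14=0)
  nb .##.#: next=#  (t=2,i=1, bit13=1)
  nb .##..: next=.  (t=2,i=4, bit12=0)
  nb .#.##: next=.  (t=3,i=0, bit11=0)
  nb .#.#.: next=.  (t=3,i=6, bit10=0)
  nb .#..#: next=.  (t=1,i=12, bit9=0)
  nb .#...: next=#  (t=0,i=3, bit8=1)
  nb ..###: next=#  (t=0,i=9, bit7=1)
  nb ..##.: next=.  (t=2,i=0, bit6=0)
  nb ..#.#: next=.  (t=3,i=10, bit5=0)
  nb ..#..: next=#  (t=0,i=2, bit4=1)
  nb ...##: next=#  (t=0,i=8, bit3=1)
  nb ...#.: next=.  (t=4,i=2, bit2=0)
  nb ....#: next=#  (t=0,i=7, bit1=1)
  nb .....: next=#  (t=0,i=5, bit0=1)
  bits 01101001011011000010000110011011 = 1768694171

1768694171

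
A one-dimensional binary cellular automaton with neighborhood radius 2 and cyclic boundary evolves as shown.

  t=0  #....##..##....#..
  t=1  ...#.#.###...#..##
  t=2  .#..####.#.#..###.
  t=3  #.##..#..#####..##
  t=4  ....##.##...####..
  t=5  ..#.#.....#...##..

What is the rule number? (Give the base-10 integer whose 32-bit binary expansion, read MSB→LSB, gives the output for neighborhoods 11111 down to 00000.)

  [31] ##### => .  t=3,i=11
  [30] ####. => #  t=2,i=6
  [29] ###.# => .  t=2,i=7
  [28] ###.. => #  t=1,i=9
  [27] ##.## => .  t=3,i=1
  [26] ##.#. => .  t=2,i=8
  [25] ##..# => #  t=0,i=7
  [24] ##... => .  t=0,i=11
  [23] #.### => #  t=1,i=7
  [22] #.##. => .  t=3,i=2
  [21] #.#.# => #  t=1,i=5
  [20] #.#.. => #  t=2,i=11
  [19] #..## => #  t=0,i=8
  [18] #..#. => #  t=0,i=17
  [17] #...# => #  t=1,i=1
  [16] #.... => .  t=0,i=2
  [15] .#### => .  t=2,i=5
  [14] .###. => .  t=1,i=8
  [13] .##.# => .  t=4,i=5
  [12] .##.. => .  t=0,i=6
  [11] .#.## => #  t=1,i=6
  [10] .#.#. => #  t=1,i=4
  [9] .#..# => #  t=0,i=16
  [8] .#... => .  t=0,i=1
  [7] ..### => .  t=2,i=4
  [6] ..##. => #  t=0,i=5
  [5] ..#.# => .  t=1,i=3
  [4] ..#.. => .  t=0,i=0
  [3] ...## => .  t=0,i=4
  [2] ...#. => .  t=0,i=14
  [1] ....# => #  t=0,i=3
  [0] ..... => .  t=4,i=0
  bits 01010010101111100000111001000010 = 1388187202

1388187202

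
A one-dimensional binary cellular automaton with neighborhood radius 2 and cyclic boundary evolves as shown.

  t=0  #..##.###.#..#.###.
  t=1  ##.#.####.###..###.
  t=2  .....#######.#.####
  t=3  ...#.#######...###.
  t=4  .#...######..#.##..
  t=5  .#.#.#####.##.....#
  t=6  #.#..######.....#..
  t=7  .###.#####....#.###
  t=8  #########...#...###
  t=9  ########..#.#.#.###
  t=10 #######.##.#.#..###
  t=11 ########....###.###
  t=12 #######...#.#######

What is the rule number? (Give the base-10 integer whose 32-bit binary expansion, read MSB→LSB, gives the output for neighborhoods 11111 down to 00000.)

3935749842

  #####|#  b31=1 t=2,i=7
  ####.|#  b30=1 t=1,i=7
  ###.#|#  b29=1 t=0,i=8
  ###..|.  b28=0 t=1,i=12
  ##.##|#  b27=1 t=0,i=5
  ##.#.|.  b26=0 t=0,i=9
  ##..#|#  b25=1 t=1,i=13
  ##...|.  b24=0 t=2,i=0
  #.###|#  b23=1 t=0,i=6
  #.##.|.  b22=0 t=1,i=0
  #.#.#|.  b21=0 t=1,i=3
  #.#..|#  b20=1 t=0,i=0
  #..##|.  b19=0 t=0,i=2
  #..#.|#  b18=1 t=0,i=12
  #...#|#  b17=1 t=3,i=13
  #....|.  b16=0 t=2,i=1
  .####|#  b15=1 t=1,i=6
  .###.|#  b14=1 t=0,i=7
  .##.#|.  b13=0 t=0,i=4
  .##..|.  b12=0 t=4,i=16
  .#.##|.  b11=0 t=0,i=14
  .#.#.|#  b10=1 t=5,i=0
  .#..#|#  b9=1 t=0,i=1
  .#...|.  b8=0 t=4,i=2
  ..###|#  b7=1 t=1,i=15
  ..##.|#  b6=1 t=0,i=3
  ..#.#|.  b5=0 t=0,i=13
  ..#..|#  b4=1 t=4,i=1
  ...##|.  b3=0 t=2,i=4
  ...#.|.  b2=0 t=3,i=2
  ....#|#  b1=1 t=2,i=3
  .....|.  b0=0 t=2,i=2
  bits 11101010100101101100011011010010 = 3935749842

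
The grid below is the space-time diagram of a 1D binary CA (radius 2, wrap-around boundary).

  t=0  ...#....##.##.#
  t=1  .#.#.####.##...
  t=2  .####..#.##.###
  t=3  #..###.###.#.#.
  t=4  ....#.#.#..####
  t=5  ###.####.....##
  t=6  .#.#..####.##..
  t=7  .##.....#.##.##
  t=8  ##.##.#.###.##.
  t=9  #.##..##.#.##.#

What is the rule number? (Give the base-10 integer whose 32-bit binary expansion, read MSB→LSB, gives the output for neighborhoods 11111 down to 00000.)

1533234298

  [31] ##### => .  t=5,i=0
  [30] ####. => #  t=1,i=7
  [29] ###.# => .  t=1,i=8
  [28] ###.. => #  t=2,i=4
  [27] ##.## => #  t=0,i=10
  [26] ##.#. => .  t=0,i=13
  [25] ##..# => #  t=2,i=5
  [24] ##... => #  t=1,i=12
  [23] #.### => .  t=1,i=5
  [22] #.##. => #  t=0,i=11
  [21] #.#.# => #  t=1,i=3
  [20] #.#.. => .  t=0,i=14
  [19] #..## => .  t=3,i=2
  [18] #..#. => .  t=2,i=6
  [17] #...# => #  t=0,i=1
  [16] #.... => #  t=0,i=5
  [15] .#### => .  t=1,i=6
  [14] .###. => #  t=2,i=13
  [13] .##.# => .  t=0,i=9
  [12] .##.. => .  t=1,i=11
  [11] .#.## => #  t=1,i=4
  [10] .#.#. => #  t=1,i=2
  [9] .#..# => .  t=3,i=1
  [8] .#... => .  t=0,i=0
  [7] ..### => .  t=3,i=3
  [6] ..##. => #  t=0,i=8
  [5] ..#.# => #  t=1,i=1
  [4] ..#.. => #  t=0,i=3
  [3] ...## => #  t=0,i=7
  [2] ...#. => .  t=0,i=2
  [1] ....# => #  t=0,i=6
  [0] ..... => .  t=5,i=10
  bits 01011011011000110100110001111010 = 1533234298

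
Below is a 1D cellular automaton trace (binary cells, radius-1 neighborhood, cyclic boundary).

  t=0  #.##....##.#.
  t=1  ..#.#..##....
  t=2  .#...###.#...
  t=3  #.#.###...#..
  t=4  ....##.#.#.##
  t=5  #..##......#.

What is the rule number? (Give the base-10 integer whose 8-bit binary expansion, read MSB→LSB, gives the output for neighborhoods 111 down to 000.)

  nb ###: next=#  (t=2,i=6, bit7=1)
  nb ##.: next=.  (t=0,i=3, bit6=0)
  nb #.#: next=.  (t=0,i=1, bit5=0)
  nb #..: next=#  (t=0,i=4, bit4=1)
  nb .##: next=#  (t=0,i=2, bit3=1)
  nb .#.: next=.  (t=0,i=0, bit2=0)
  nb ..#: next=#  (t=0,i=7, bit1=1)
  nb ...: next=.  (t=0,i=5, bit0=0)
  bits 10011010 = 154

154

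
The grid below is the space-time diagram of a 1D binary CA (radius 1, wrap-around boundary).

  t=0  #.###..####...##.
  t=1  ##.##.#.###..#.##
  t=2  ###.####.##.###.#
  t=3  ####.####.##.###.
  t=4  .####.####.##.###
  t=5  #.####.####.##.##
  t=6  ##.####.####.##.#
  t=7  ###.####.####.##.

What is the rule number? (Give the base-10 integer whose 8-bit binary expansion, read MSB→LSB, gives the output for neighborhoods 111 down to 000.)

  ###|#  b7=1 t=0,i=3
  ##.|#  b6=1 t=0,i=4
  #.#|#  b5=1 t=0,i=1
  #..|.  b4=0 t=0,i=5
  .##|.  b3=0 t=0,i=2
  .#.|#  b2=1 t=0,i=0
  ..#|#  b1=1 t=0,i=6
  ...|.  b0=0 t=0,i=12
  bits 11100110 = 230

230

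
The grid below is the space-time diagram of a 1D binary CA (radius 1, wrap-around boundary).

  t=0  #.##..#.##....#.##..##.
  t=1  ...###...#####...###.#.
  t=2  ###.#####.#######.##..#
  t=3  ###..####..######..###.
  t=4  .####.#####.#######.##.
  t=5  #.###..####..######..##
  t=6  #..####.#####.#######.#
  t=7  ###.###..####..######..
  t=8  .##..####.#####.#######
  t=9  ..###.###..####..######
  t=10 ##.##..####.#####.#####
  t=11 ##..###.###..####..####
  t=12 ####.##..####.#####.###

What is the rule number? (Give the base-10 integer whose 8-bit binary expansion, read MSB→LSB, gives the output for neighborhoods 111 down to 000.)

  nb ###: next=#  (t=1,i=4, bit7=1)
  nb ##.: next=#  (t=0,i=3, bit6=1)
  nb #.#: next=.  (t=0,i=1, bit5=0)
  nb #..: next=#  (t=0,i=4, bit4=1)
  nb .##: next=.  (t=0,i=2, bit3=0)
  nb .#.: next=.  (t=0,i=0, bit2=0)
  nb ..#: next=#  (t=0,i=5, bit1=1)
  nb ...: next=#  (t=0,i=11, bit0=1)
  bits 11010011 = 211

211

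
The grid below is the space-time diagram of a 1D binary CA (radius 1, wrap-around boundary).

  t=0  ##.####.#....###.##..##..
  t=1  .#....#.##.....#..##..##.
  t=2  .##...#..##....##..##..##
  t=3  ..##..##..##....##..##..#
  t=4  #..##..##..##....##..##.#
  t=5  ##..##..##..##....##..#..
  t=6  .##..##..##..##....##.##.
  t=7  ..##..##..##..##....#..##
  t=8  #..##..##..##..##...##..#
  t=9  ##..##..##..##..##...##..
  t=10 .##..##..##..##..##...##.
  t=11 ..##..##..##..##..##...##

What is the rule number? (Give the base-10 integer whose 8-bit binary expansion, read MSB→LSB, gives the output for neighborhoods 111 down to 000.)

  ###|.  b7=0 t=0,i=4
  ##.|#  b6=1 t=0,i=1
  #.#|.  b5=0 t=0,i=2
  #..|#  b4=1 t=0,i=9
  .##|.  b3=0 t=0,i=0
  .#.|#  b2=1 t=0,i=8
  ..#|.  b1=0 t=0,i=12
  ...|.  b0=0 t=0,i=10
  bits 01010100 = 84

84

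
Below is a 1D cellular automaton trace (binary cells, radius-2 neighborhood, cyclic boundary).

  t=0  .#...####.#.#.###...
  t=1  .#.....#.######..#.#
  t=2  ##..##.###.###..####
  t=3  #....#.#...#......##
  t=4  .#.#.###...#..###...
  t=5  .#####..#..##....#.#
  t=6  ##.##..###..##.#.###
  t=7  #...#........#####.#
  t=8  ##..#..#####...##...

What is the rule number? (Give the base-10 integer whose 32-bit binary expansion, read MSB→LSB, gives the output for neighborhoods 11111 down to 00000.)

  #####|#  b31=1 t=1,i=11
  ####.|#  b30=1 t=0,i=7
  ###.#|.  b29=0 t=0,i=8
  ###..|.  b28=0 t=0,i=16
  ##.##|.  b27=0 t=2,i=6
  ##.#.|#  b26=1 t=0,i=9
  ##..#|.  b25=0 t=1,i=15
  ##...|#  b24=1 t=0,i=17
  #.###|#  b23=1 t=0,i=14
  #.##.|.  b22=0 t=6,i=3
  #.#.#|#  b21=1 t=0,i=10
  #.#..|#  b20=1 t=1,i=1
  #..##|.  b19=0 t=2,i=3
  #..#.|#  b18=1 t=1,i=16
  #...#|.  b17=0 t=0,i=3
  #....|.  b16=0 t=0,i=18
  .####|.  b15=0 t=0,i=6
  .###.|.  b14=0 t=0,i=15
  .##.#|#  b13=1 t=2,i=5
  .##..|#  b12=1 t=5,i=12
  .#.##|#  b11=1 t=0,i=13
  .#.#.|#  b10=1 t=0,i=11
  .#..#|#  b9=1 t=4,i=12
  .#...|.  b8=0 t=0,i=2
  ..###|.  b7=0 t=0,i=5
  ..##.|.  b6=0 t=2,i=4
  ..#.#|#  b5=1 t=1,i=7
  ..#..|#  b4=1 t=0,i=1
  ...##|.  b3=0 t=0,i=4
  ...#.|.  b2=0 t=0,i=0
  ....#|#  b1=1 t=0,i=19
  .....|#  b0=1 t=1,i=4
  bits 11000101101101000011111000110011 = 3316923955

3316923955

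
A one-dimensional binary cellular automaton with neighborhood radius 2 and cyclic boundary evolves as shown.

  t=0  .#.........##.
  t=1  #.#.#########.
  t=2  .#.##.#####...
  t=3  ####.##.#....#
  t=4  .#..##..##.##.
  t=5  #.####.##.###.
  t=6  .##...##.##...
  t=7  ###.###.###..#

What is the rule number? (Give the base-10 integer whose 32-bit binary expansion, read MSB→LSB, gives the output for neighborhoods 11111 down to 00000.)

  #####|#  b31=1 t=1,i=6
  ####.|.  b30=0 t=1,i=11
  ###.#|.  b29=0 t=1,i=12
  ###..|.  b28=0 t=2,i=10
  ##.##|#  b27=1 t=2,i=5
  ##.#.|.  b26=0 t=1,i=13
  ##..#|.  b25=0 t=0,i=13
  ##...|.  b24=0 t=2,i=11
  #.###|#  b23=1 t=1,i=4
  #.##.|#  b22=1 t=2,i=3
  #.#.#|.  b21=0 t=1,i=0
  #.#..|#  b20=1 t=3,i=8
  #..##|#  b19=1 t=4,i=3
  #..#.|#  b18=1 t=0,i=0
  #...#|#  b17=1 t=6,i=4
  #....|.  b16=0 t=0,i=3
  .####|.  b15=0 t=1,i=5
  .###.|.  b14=0 t=5,i=11
  .##.#|.  b13=0 t=2,i=4
  .##..|#  b12=1 t=0,i=12
  .#.##|#  b11=1 t=1,i=3
  .#.#.|#  b10=1 t=1,i=1
  .#..#|#  b9=1 t=4,i=2
  .#...|#  b8=1 t=0,i=2
  ..###|.  b7=0 t=3,i=13
  ..##.|#  b6=1 t=0,i=11
  ..#.#|#  b5=1 t=2,i=1
  ..#..|.  b4=0 t=0,i=1
  ...##|#  b3=1 t=0,i=10
  ...#.|#  b2=1 t=2,i=0
  ....#|#  b1=1 t=0,i=9
  .....|#  b0=1 t=0,i=4
  bits 10001000110111100001111101101111 = 2296258415

2296258415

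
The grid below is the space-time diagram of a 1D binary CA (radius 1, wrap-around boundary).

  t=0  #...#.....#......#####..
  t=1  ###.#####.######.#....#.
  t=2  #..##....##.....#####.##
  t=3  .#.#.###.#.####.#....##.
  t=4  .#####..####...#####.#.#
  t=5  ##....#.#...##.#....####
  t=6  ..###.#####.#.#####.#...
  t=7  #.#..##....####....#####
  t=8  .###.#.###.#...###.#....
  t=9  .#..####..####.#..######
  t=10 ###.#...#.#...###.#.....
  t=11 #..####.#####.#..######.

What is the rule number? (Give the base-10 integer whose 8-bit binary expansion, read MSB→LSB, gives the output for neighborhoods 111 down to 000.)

  [7] ### => .  t=0,i=18
  [6] ##. => .  t=0,i=21
  [5] #.# => #  t=1,i=3
  [4] #.. => #  t=0,i=1
  [3] .## => #  t=0,i=17
  [2] .#. => #  t=0,i=0
  [1] ..# => .  t=0,i=3
  [0] ... => #  t=0,i=2
  bits 00111101 = 61

61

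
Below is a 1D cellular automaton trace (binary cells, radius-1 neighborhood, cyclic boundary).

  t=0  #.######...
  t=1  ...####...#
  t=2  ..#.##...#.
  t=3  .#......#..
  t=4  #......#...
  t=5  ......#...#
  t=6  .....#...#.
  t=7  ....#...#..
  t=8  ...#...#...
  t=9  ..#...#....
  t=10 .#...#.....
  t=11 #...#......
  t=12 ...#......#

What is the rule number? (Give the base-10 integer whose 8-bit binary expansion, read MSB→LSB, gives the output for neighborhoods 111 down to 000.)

  ### -> #   bit 7 = 1  t=0,i=3
  ##. -> .   bit 6 = 0  t=0,i=7
  #.# -> .   bit 5 = 0  t=0,i=1
  #.. -> .   bit 4 = 0  t=0,i=8
  .## -> .   bit 3 = 0  t=0,i=2
  .#. -> .   bit 2 = 0  t=0,i=0
  ..# -> #   bit 1 = 1  t=0,i=10
  ... -> .   bit 0 = 0  t=0,i=9
  bits 10000010 = 130

130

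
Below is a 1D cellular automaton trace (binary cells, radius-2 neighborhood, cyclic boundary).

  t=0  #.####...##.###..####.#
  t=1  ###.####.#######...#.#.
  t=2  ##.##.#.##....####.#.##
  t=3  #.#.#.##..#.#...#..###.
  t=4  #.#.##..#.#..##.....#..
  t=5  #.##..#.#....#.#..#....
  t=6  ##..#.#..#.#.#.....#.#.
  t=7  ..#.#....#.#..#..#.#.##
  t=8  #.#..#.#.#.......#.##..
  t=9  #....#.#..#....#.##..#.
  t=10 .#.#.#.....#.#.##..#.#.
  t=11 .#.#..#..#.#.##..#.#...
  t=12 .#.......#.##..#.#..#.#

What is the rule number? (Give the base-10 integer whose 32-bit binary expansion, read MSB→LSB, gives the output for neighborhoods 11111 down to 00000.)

1537370466

  #####|.  b31=0 t=1,i=11
  ####.|#  b30=1 t=0,i=4
  ###.#|.  b29=0 t=0,i=20
  ###..|#  b28=1 t=0,i=5
  ##.##|#  b27=1 t=0,i=1
  ##.#.|.  b26=0 t=2,i=5
  ##..#|#  b25=1 t=0,i=15
  ##...|#  b24=1 t=0,i=6
  #.###|#  b23=1 t=0,i=2
  #.##.|.  b22=0 t=0,i=22
  #.#.#|#  b21=1 t=1,i=21
  #.#..|.  b20=0 t=3,i=12
  #..##|.  b19=0 t=0,i=16
  #..#.|.  b18=0 t=3,i=9
  #...#|#  b17=1 t=0,i=7
  #....|.  b16=0 t=2,i=11
  .####|.  b15=0 t=0,i=3
  .###.|#  b14=1 t=0,i=13
  .##.#|#  b13=1 t=0,i=0
  .##..|.  b12=0 t=2,i=9
  .#.##|#  b11=1 t=1,i=22
  .#.#.|.  b10=0 t=1,i=20
  .#..#|.  b9=0 t=3,i=17
  .#...|#  b8=1 t=3,i=13
  ..###|.  b7=0 t=0,i=17
  ..##.|#  b6=1 t=0,i=9
  ..#.#|#  b5=1 t=1,i=19
  ..#..|.  b4=0 t=3,i=16
  ...##|.  b3=0 t=0,i=8
  ...#.|.  b2=0 t=1,i=18
  ....#|#  b1=1 t=2,i=12
  .....|.  b0=0 t=4,i=17
  bits 01011011101000100110100101100010 = 1537370466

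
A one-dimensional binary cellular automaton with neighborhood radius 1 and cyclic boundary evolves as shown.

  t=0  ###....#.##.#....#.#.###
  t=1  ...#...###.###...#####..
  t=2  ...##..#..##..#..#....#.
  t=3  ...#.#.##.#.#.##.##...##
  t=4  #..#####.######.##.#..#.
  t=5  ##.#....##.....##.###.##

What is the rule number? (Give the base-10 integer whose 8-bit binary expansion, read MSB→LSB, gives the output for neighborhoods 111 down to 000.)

  nb ###: next=.  (t=0,i=0, bit7=0)
  nb ##.: next=.  (t=0,i=2, bit6=0)
  nb #.#: next=#  (t=0,i=8, bit5=1)
  nb #..: next=#  (t=0,i=3, bit4=1)
  nb .##: next=#  (t=0,i=9, bit3=1)
  nb .#.: next=#  (t=0,i=7, bit2=1)
  nb ..#: next=.  (t=0,i=6, bit1=0)
  nb ...: next=.  (t=0,i=4, bit0=0)
  bits 00111100 = 60

60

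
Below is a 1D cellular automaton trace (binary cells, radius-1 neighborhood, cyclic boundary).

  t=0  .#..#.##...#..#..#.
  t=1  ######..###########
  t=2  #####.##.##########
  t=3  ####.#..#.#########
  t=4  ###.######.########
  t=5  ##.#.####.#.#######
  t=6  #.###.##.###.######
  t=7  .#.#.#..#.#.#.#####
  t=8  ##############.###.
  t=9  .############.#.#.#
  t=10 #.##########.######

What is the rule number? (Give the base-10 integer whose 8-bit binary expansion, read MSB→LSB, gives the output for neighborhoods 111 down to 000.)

183

  ### -> #   bit 7 = 1  t=1,i=0
  ##. -> .   bit 6 = 0  t=0,i=7
  #.# -> #   bit 5 = 1  t=0,i=5
  #.. -> #   bit 4 = 1  t=0,i=2
  .## -> .   bit 3 = 0  t=0,i=6
  .#. -> #   bit 2 = 1  t=0,i=1
  ..# -> #   bit 1 = 1  t=0,i=0
  ... -> #   bit 0 = 1  t=0,i=9
  bits 10110111 = 183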